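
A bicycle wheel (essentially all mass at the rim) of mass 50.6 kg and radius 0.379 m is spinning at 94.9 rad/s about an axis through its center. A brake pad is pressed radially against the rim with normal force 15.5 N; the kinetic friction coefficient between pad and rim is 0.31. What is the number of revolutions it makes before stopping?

≈ 2860 revolutions

I = MR² = (50.6)(0.379)² = 7.268 kg·m².
Friction force f = μN = (0.31)(15.5) = 4.805 N at the rim; torque magnitude τ = fR = 1.821 N·m, opposing ω.
|α| = τ/I = 1.821/7.268 = 0.2506 rad/s² (deceleration).
ω² = ω₀² − 2|α|θ with ω = 0 ⇒ θ = ω₀²/(2|α|) = 17970 rad = 2860 rev.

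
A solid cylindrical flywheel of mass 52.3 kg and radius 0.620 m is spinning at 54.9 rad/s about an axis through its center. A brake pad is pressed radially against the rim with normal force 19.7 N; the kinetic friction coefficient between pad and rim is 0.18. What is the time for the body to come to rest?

t ≈ 251 s

I = ½MR² = (1/2)(52.3)(0.620)² = 10.05 kg·m².
Friction force f = μN = (0.18)(19.7) = 3.546 N at the rim; torque magnitude τ = fR = 2.199 N·m, opposing ω.
|α| = τ/I = 2.199/10.05 = 0.2187 rad/s² (deceleration).
0 = ω₀ − |α|t ⇒ t = ω₀/|α| = 54.9/0.2187 = 251.0 s.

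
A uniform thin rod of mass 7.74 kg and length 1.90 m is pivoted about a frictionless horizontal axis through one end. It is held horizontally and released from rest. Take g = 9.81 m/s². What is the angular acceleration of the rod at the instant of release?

α ≈ 7.74 rad/s²

About the pivot, I = (1/3)ML² = (1/3)(7.74)(1.90)² = 9.314 kg·m².
The weight acts at the center, a distance L/2 = 0.9500 m from the pivot; τ = Mg(L/2) = 72.13 N·m.
α = τ/I = 72.13/9.314 = 7.745 rad/s².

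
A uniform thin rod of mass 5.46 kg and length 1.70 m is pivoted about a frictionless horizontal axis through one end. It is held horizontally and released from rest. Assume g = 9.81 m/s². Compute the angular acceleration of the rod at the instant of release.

About the pivot, I = (1/3)ML² = (1/3)(5.46)(1.70)² = 5.260 kg·m².
The weight acts at the center, a distance L/2 = 0.8500 m from the pivot; τ = Mg(L/2) = 45.53 N·m.
α = τ/I = 45.53/5.260 = 8.656 rad/s².

α ≈ 8.66 rad/s²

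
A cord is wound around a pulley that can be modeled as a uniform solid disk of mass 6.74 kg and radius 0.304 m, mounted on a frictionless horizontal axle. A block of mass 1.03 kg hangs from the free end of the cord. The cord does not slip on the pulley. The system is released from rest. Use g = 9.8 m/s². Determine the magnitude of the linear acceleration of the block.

a ≈ 2.29 m/s²

I = ½MR² = (1/2)(6.74)(0.304)² = 0.3114 kg·m².
Block: mg − T = ma. Pulley: TR = Iα. No-slip: a = αR, so T = (I/R²)a = 3.370·a.
Then mg = (m + 3.370)a, so a = (1.03)(9.8)/(1.03 + 3.370) = 2.294 m/s².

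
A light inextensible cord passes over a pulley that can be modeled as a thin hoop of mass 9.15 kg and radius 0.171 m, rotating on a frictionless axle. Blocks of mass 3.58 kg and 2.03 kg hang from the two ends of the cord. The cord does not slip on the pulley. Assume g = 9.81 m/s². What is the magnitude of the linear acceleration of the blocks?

a ≈ 1.03 m/s²

I = MR² = (9.15)(0.171)² = 0.2676 kg·m².
Heavier block: m₁g − T₁ = m₁a. Lighter block: T₂ − m₂g = m₂a.
Pulley: (T₁ − T₂)R = Iα = I(a/R), so T₁ − T₂ = (I/R²)a = 1·M_p a = 9.150·a.
Adding the three: (m₁ − m₂)g = (m₁ + m₂ + 9.150)a, so a = (3.58 − 2.03)(9.81)/(3.58 + 2.03 + 9.150) = 1.030 m/s².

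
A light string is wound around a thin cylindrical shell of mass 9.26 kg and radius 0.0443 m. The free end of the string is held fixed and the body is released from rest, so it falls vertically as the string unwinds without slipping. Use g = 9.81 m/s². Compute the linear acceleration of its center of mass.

Translation: Mg − T = Ma. Rotation about the center: TR = Iα with I = MR².
With a = αR: T = (I/R²)a = M a, so Mg = (1 + 1.000)Ma.
a = g/(1 + 1.000) = 9.81/2.000 = 4.905 m/s².

a ≈ 4.91 m/s²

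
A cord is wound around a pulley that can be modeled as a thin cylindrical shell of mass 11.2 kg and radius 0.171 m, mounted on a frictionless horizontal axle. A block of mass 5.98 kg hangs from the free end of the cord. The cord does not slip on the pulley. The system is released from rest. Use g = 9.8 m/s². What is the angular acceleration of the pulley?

α ≈ 19.9 rad/s²

I = MR² = (11.2)(0.171)² = 0.3275 kg·m².
Block: mg − T = ma. Pulley: TR = Iα. No-slip: a = αR, so T = (I/R²)a = 11.20·a.
Then mg = (m + 11.20)a, so a = (5.98)(9.8)/(5.98 + 11.20) = 3.411 m/s².
α = a/R = 3.411/0.171 = 19.95 rad/s².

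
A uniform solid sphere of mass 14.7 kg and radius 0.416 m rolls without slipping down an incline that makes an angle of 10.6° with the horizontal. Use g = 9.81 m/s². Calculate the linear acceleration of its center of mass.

Translation along the incline: Mg sinθ − f = Ma.
Rotation about the center: fR = Iα with I = (2/5)MR². No-slip gives a = αR, so f = (I/R²)a = (2/5)M a.
Substituting: Mg sinθ = (1 + 0.4000)Ma, so a = g sinθ/(1 + 0.4000) = (9.81) sin 10.6° / 1.400 = 1.289 m/s².

a ≈ 1.29 m/s²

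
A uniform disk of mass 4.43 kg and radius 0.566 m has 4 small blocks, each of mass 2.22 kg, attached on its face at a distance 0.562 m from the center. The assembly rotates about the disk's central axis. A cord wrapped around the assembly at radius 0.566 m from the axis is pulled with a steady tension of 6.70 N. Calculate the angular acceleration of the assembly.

α ≈ 1.08 rad/s²

I_disk = ½MR² = ½(4.43)(0.566)² = 0.7096 kg·m².
I_blocks = 4·m·r² = 4(2.22)(0.562)² = 2.805 kg·m².
Total I = 3.514 kg·m².
τ = F r = (6.70)(0.566) = 3.792 N·m.
α = τ/I = 3.792/3.514 = 1.079 rad/s².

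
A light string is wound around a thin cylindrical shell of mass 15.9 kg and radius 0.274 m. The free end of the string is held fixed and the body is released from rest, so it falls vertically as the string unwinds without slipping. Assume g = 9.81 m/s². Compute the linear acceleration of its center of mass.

a ≈ 4.91 m/s²

Translation: Mg − T = Ma. Rotation about the center: TR = Iα with I = MR².
With a = αR: T = (I/R²)a = M a, so Mg = (1 + 1.000)Ma.
a = g/(1 + 1.000) = 9.81/2.000 = 4.905 m/s².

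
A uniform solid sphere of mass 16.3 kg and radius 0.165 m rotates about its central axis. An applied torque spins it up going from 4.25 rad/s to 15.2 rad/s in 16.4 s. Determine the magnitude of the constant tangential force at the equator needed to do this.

I = (2/5)MR² = (2/5)(16.3)(0.165)² = 0.1775 kg·m².
α = Δω/Δt = (15.2 − 4.25)/16.4 = 0.6677 rad/s².
The required torque is τ = Iα = (0.1775)(0.6677) = 0.1185 N·m.
A tangential force at the equator gives τ = FR, so F = τ/R = 0.1185/0.165 = 0.7183 N.

F ≈ 0.718 N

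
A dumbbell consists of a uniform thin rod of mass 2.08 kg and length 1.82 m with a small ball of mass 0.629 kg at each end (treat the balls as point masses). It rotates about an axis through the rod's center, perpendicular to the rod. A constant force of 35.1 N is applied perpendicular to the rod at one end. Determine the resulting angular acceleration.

I_rod = (1/12)ML² = (1/12)(2.08)(1.82)² = 0.5741 kg·m².
I_balls = 2·m·(L/2)² = 2(0.629)(0.9100)² = 1.042 kg·m².
Total I = 1.616 kg·m².
τ = F·(L/2) = (35.1)(0.910) = 31.94 N·m.
α = τ/I = 31.94/1.616 = 19.77 rad/s².

α ≈ 19.8 rad/s²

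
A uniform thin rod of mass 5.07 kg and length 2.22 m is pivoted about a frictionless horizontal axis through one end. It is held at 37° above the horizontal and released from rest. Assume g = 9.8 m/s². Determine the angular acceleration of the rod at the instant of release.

α ≈ 5.29 rad/s²

About the pivot, I = (1/3)ML² = (1/3)(5.07)(2.22)² = 8.329 kg·m².
The weight acts at the center, a distance L/2 = 1.110 m from the pivot; τ = Mg(L/2) cos 37° = 44.05 N·m.
α = τ/I = 44.05/8.329 = 5.288 rad/s².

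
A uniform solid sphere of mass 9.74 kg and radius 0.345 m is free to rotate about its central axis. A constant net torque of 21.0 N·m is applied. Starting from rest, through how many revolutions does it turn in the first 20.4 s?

I = (2/5)MR² = (2/5)(9.74)(0.345)² = 0.4637 kg·m².
α = τ/I = 21.0/0.4637 = 45.29 rad/s².
θ = ½αt² = ½(45.29)(20.4)² = 9423 rad.
Revolutions = θ/(2π) = 1500.

≈ 1500 revolutions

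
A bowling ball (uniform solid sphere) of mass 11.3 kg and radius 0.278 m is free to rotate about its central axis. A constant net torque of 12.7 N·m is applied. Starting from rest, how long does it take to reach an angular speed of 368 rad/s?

I = (2/5)MR² = (2/5)(11.3)(0.278)² = 0.3493 kg·m².
α = τ/I = 12.7/0.3493 = 36.36 rad/s².
ω = αt ⇒ t = ω/α = 368/36.36 = 10.12 s.

t ≈ 10.1 s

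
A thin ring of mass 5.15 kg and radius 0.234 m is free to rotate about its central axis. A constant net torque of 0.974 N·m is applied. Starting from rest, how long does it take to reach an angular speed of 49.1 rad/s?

I = MR² = (5.15)(0.234)² = 0.2820 kg·m².
α = τ/I = 0.974/0.2820 = 3.454 rad/s².
ω = αt ⇒ t = ω/α = 49.1/3.454 = 14.22 s.

t ≈ 14.2 s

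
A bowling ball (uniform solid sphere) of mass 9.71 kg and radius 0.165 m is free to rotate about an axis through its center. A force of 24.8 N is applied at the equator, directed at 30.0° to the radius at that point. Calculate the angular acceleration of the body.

I = (2/5)MR² = (2/5)(9.71)(0.165)² = 0.1057 kg·m².
Only the tangential component produces torque: τ = F R sinθ = (24.8)(0.165) sin 30.0° = 2.046 N·m.
From τ = Iα: α = 2.046/0.1057 = 19.35 rad/s².

α ≈ 19.3 rad/s²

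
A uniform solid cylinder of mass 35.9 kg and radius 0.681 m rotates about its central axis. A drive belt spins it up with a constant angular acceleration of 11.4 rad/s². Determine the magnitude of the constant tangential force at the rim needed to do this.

F ≈ 139 N

I = ½MR² = (1/2)(35.9)(0.681)² = 8.325 kg·m².
The required torque is τ = Iα = (8.325)(11.40) = 94.90 N·m.
A tangential force at the rim gives τ = FR, so F = τ/R = 94.90/0.681 = 139.4 N.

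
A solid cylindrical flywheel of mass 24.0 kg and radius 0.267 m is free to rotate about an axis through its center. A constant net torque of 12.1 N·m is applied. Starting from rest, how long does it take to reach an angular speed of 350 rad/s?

t ≈ 24.7 s

I = ½MR² = (1/2)(24.0)(0.267)² = 0.8555 kg·m².
α = τ/I = 12.1/0.8555 = 14.14 rad/s².
ω = αt ⇒ t = ω/α = 350/14.14 = 24.74 s.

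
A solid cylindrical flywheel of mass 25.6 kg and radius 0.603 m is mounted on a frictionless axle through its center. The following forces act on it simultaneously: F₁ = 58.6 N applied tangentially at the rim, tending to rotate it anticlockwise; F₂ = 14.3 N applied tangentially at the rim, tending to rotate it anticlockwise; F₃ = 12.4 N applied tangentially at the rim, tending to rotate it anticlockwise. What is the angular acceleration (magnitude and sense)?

I = ½MR² = (1/2)(25.6)(0.603)² = 4.654 kg·m².
Taking anticlockwise as positive: τ₁ = +(58.6)(0.603) = +35.34 N·m; τ₂ = +(14.3)(0.603) = +8.623 N·m; τ₃ = +(12.4)(0.603) = +7.477 N·m.
Net torque τ = 51.44 N·m.
α = τ/I = 51.44/4.654 = 11.05 rad/s².

α ≈ 11.1 rad/s², anticlockwise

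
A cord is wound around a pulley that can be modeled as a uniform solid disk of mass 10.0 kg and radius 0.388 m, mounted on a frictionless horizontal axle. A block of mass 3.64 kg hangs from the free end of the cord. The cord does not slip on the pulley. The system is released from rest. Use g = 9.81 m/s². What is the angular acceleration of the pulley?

I = ½MR² = (1/2)(10.0)(0.388)² = 0.7527 kg·m².
Block: mg − T = ma. Pulley: TR = Iα. No-slip: a = αR, so T = (I/R²)a = 5.000·a.
Then mg = (m + 5.000)a, so a = (3.64)(9.81)/(3.64 + 5.000) = 4.133 m/s².
α = a/R = 4.133/0.388 = 10.65 rad/s².

α ≈ 10.7 rad/s²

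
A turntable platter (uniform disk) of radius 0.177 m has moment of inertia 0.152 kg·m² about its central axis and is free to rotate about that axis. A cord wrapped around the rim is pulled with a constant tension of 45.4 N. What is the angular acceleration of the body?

α ≈ 52.9 rad/s²

τ = F R = (45.4)(0.177) = 8.036 N·m.
Newton's second law for rotation, τ = Iα, gives α = τ/I = 8.036/0.1520 = 52.87 rad/s².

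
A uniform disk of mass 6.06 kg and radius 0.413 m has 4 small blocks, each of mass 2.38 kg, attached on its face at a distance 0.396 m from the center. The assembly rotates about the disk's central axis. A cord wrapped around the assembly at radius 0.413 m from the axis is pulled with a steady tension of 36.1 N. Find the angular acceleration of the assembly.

α ≈ 7.42 rad/s²

I_disk = ½MR² = ½(6.06)(0.413)² = 0.5168 kg·m².
I_blocks = 4·m·r² = 4(2.38)(0.396)² = 1.493 kg·m².
Total I = 2.010 kg·m².
τ = F r = (36.1)(0.413) = 14.91 N·m.
α = τ/I = 14.91/2.010 = 7.419 rad/s².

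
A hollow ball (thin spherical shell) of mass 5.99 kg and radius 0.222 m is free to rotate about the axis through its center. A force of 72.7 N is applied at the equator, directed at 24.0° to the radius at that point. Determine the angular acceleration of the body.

I = (2/3)MR² = (2/3)(5.99)(0.222)² = 0.1968 kg·m².
Only the tangential component produces torque: τ = F R sinθ = (72.7)(0.222) sin 24.0° = 6.564 N·m.
Newton's second law for rotation, τ = Iα, gives α = τ/I = 6.564/0.1968 = 33.35 rad/s².

α ≈ 33.4 rad/s²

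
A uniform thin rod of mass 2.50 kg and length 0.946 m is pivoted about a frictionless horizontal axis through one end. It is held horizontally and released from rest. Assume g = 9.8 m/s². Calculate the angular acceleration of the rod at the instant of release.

About the pivot, I = (1/3)ML² = (1/3)(2.50)(0.946)² = 0.7458 kg·m².
The weight acts at the center, a distance L/2 = 0.4730 m from the pivot; τ = Mg(L/2) = 11.59 N·m.
α = τ/I = 11.59/0.7458 = 15.54 rad/s².

α ≈ 15.5 rad/s²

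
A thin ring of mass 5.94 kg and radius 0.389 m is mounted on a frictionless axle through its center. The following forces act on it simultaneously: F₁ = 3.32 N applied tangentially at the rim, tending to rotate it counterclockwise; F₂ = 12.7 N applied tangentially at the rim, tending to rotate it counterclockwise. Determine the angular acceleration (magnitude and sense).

α ≈ 6.93 rad/s², counterclockwise

I = MR² = (5.94)(0.389)² = 0.8988 kg·m².
Taking counterclockwise as positive: τ₁ = +(3.32)(0.389) = +1.291 N·m; τ₂ = +(12.7)(0.389) = +4.940 N·m.
Net torque τ = 6.232 N·m.
α = τ/I = 6.232/0.8988 = 6.933 rad/s².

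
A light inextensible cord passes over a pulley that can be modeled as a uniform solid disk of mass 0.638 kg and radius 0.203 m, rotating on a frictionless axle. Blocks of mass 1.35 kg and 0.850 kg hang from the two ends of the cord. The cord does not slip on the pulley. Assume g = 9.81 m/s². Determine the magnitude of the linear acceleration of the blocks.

a ≈ 1.95 m/s²

I = ½MR² = (1/2)(0.638)(0.203)² = 0.01315 kg·m².
Heavier block: m₁g − T₁ = m₁a. Lighter block: T₂ − m₂g = m₂a.
Pulley: (T₁ − T₂)R = Iα = I(a/R), so T₁ − T₂ = (I/R²)a = (1/2)M_p a = 0.3190·a.
Adding the three: (m₁ − m₂)g = (m₁ + m₂ + 0.3190)a, so a = (1.35 − 0.850)(9.81)/(1.35 + 0.850 + 0.3190) = 1.947 m/s².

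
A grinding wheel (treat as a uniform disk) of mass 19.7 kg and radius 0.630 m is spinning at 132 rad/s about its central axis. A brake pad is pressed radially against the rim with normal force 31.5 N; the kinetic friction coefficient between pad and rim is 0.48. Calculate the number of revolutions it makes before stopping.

I = ½MR² = (1/2)(19.7)(0.630)² = 3.909 kg·m².
Friction force f = μN = (0.48)(31.5) = 15.12 N at the rim; torque magnitude τ = fR = 9.526 N·m, opposing ω.
|α| = τ/I = 9.526/3.909 = 2.437 rad/s² (deceleration).
ω² = ω₀² − 2|α|θ with ω = 0 ⇒ θ = ω₀²/(2|α|) = 3576 rad = 569.1 rev.

≈ 569 revolutions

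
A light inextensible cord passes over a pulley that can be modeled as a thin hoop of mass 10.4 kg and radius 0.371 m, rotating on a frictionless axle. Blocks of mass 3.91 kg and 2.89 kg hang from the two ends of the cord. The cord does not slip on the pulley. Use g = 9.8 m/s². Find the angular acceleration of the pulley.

α ≈ 1.57 rad/s²

I = MR² = (10.4)(0.371)² = 1.431 kg·m².
Heavier block: m₁g − T₁ = m₁a. Lighter block: T₂ − m₂g = m₂a.
Pulley: (T₁ − T₂)R = Iα = I(a/R), so T₁ − T₂ = (I/R²)a = 1·M_p a = 10.40·a.
Adding the three: (m₁ − m₂)g = (m₁ + m₂ + 10.40)a, so a = (3.91 − 2.89)(9.8)/(3.91 + 2.89 + 10.40) = 0.5812 m/s².
α = a/R = 0.5812/0.371 = 1.566 rad/s².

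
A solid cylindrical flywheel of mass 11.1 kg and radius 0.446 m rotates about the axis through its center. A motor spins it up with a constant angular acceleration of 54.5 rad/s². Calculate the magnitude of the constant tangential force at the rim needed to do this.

I = ½MR² = (1/2)(11.1)(0.446)² = 1.104 kg·m².
The required torque is τ = Iα = (1.104)(54.50) = 60.17 N·m.
A tangential force at the rim gives τ = FR, so F = τ/R = 60.17/0.446 = 134.9 N.

F ≈ 135 N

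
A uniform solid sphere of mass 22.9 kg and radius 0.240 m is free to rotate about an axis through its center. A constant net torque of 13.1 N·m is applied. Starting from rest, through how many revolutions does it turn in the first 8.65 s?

≈ 148 revolutions

I = (2/5)MR² = (2/5)(22.9)(0.240)² = 0.5276 kg·m².
α = τ/I = 13.1/0.5276 = 24.83 rad/s².
θ = ½αt² = ½(24.83)(8.65)² = 928.9 rad.
Revolutions = θ/(2π) = 147.8.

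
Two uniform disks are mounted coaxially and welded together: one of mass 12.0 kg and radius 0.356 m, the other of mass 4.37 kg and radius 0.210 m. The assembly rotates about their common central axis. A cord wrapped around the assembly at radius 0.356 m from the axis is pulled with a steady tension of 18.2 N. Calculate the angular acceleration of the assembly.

I = ½M₁R₁² + ½M₂R₂² = ½(12.0)(0.356)² + ½(4.37)(0.210)² = 0.8568 kg·m².
τ = F r = (18.2)(0.356) = 6.479 N·m.
α = τ/I = 6.479/0.8568 = 7.562 rad/s².

α ≈ 7.56 rad/s²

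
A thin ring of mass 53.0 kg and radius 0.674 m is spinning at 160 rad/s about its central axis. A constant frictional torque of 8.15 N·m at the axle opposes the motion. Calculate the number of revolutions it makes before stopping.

I = MR² = (53.0)(0.674)² = 24.08 kg·m².
The net torque has magnitude 8.15 N·m, opposing ω.
|α| = τ/I = 8.150/24.08 = 0.3385 rad/s² (deceleration).
ω² = ω₀² − 2|α|θ with ω = 0 ⇒ θ = ω₀²/(2|α|) = 37810 rad = 6018 rev.

≈ 6020 revolutions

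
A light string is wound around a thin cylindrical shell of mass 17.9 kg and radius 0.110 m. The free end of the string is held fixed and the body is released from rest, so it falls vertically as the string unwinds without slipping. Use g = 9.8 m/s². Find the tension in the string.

T ≈ 87.7 N

Translation: Mg − T = Ma. Rotation about the center: TR = Iα with I = MR².
With a = αR: T = (I/R²)a = M a, so Mg = (1 + 1.000)Ma.
a = g/(1 + 1.000) = 9.8/2.000 = 4.900 m/s².
T = 1.000·M·a = (1.000)(17.9)(4.900) = 87.71 N.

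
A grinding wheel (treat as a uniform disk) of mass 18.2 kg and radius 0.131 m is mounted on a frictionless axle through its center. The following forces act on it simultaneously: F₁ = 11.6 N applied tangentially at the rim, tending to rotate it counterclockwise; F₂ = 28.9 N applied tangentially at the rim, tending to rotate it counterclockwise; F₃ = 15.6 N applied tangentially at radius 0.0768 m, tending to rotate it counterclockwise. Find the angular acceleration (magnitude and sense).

I = ½MR² = (1/2)(18.2)(0.131)² = 0.1562 kg·m².
Taking counterclockwise as positive: τ₁ = +(11.6)(0.131) = +1.520 N·m; τ₂ = +(28.9)(0.131) = +3.786 N·m; τ₃ = +(15.6)(0.0768) = +1.198 N·m.
Net torque τ = 6.504 N·m.
α = τ/I = 6.504/0.1562 = 41.65 rad/s².

α ≈ 41.6 rad/s², counterclockwise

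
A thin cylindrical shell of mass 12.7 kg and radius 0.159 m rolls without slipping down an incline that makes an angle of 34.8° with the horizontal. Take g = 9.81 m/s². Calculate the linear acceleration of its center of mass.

a ≈ 2.80 m/s²

Translation along the incline: Mg sinθ − f = Ma.
Rotation about the center: fR = Iα with I = MR². No-slip gives a = αR, so f = (I/R²)a = M a.
Substituting: Mg sinθ = (1 + 1.000)Ma, so a = g sinθ/(1 + 1.000) = (9.81) sin 34.8° / 2.000 = 2.799 m/s².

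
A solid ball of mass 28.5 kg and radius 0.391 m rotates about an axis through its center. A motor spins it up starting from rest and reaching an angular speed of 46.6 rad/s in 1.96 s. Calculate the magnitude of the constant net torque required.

τ ≈ 41.4 N·m

I = (2/5)MR² = (2/5)(28.5)(0.391)² = 1.743 kg·m².
α = Δω/Δt = (46.6 − 0)/1.96 = 23.78 rad/s².
τ = Iα = (1.743)(23.78) = 41.44 N·m.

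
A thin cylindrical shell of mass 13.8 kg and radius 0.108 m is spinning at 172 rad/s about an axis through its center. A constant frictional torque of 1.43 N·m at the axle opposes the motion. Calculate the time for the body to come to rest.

I = MR² = (13.8)(0.108)² = 0.1610 kg·m².
The net torque has magnitude 1.43 N·m, opposing ω.
|α| = τ/I = 1.430/0.1610 = 8.884 rad/s² (deceleration).
0 = ω₀ − |α|t ⇒ t = ω₀/|α| = 172/8.884 = 19.36 s.

t ≈ 19.4 s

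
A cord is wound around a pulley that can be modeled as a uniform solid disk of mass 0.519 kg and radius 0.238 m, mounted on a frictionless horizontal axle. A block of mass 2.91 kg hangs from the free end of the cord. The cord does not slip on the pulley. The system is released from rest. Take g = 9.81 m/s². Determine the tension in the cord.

I = ½MR² = (1/2)(0.519)(0.238)² = 0.01470 kg·m².
Block: mg − T = ma. Pulley: TR = Iα. No-slip: a = αR, so T = (I/R²)a = 0.2595·a.
Then mg = (m + 0.2595)a, so a = (2.91)(9.81)/(2.91 + 0.2595) = 9.007 m/s².
T = 0.2595·a = 2.337 N.

T ≈ 2.34 N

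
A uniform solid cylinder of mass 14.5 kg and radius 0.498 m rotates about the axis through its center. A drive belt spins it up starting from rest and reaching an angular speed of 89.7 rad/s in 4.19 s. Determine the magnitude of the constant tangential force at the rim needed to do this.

F ≈ 77.3 N

I = ½MR² = (1/2)(14.5)(0.498)² = 1.798 kg·m².
α = Δω/Δt = (89.7 − 0)/4.19 = 21.41 rad/s².
The required torque is τ = Iα = (1.798)(21.41) = 38.49 N·m.
A tangential force at the rim gives τ = FR, so F = τ/R = 38.49/0.498 = 77.29 N.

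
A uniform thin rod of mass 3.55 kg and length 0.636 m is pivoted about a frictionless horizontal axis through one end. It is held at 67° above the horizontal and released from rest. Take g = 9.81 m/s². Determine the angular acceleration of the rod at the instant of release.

About the pivot, I = (1/3)ML² = (1/3)(3.55)(0.636)² = 0.4787 kg·m².
The weight acts at the center, a distance L/2 = 0.3180 m from the pivot; τ = Mg(L/2) cos 67° = 4.327 N·m.
α = τ/I = 4.327/0.4787 = 9.040 rad/s².
(Equivalently α = (3g/(2L)) cos 67° = 9.040 rad/s².)

α ≈ 9.04 rad/s²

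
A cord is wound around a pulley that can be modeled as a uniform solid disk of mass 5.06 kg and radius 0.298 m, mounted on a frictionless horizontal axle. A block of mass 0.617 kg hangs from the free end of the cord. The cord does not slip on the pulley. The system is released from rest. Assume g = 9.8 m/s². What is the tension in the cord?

T ≈ 4.86 N

I = ½MR² = (1/2)(5.06)(0.298)² = 0.2247 kg·m².
Block: mg − T = ma. Pulley: TR = Iα. No-slip: a = αR, so T = (I/R²)a = 2.530·a.
Then mg = (m + 2.530)a, so a = (0.617)(9.8)/(0.617 + 2.530) = 1.921 m/s².
T = 2.530·a = 4.861 N.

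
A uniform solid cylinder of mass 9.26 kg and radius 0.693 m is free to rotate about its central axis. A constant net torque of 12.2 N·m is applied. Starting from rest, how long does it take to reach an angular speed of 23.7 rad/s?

I = ½MR² = (1/2)(9.26)(0.693)² = 2.224 kg·m².
α = τ/I = 12.2/2.224 = 5.487 rad/s².
ω = αt ⇒ t = ω/α = 23.7/5.487 = 4.320 s.

t ≈ 4.32 s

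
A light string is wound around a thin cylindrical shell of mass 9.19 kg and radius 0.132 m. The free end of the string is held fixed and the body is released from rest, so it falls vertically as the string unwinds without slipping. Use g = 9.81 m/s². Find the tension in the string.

T ≈ 45.1 N

Translation: Mg − T = Ma. Rotation about the center: TR = Iα with I = MR².
With a = αR: T = (I/R²)a = M a, so Mg = (1 + 1.000)Ma.
a = g/(1 + 1.000) = 9.81/2.000 = 4.905 m/s².
T = 1.000·M·a = (1.000)(9.19)(4.905) = 45.08 N.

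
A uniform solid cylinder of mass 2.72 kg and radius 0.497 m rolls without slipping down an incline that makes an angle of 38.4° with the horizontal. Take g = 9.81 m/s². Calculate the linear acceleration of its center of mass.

a ≈ 4.06 m/s²

Translation along the incline: Mg sinθ − f = Ma.
Rotation about the center: fR = Iα with I = ½MR². No-slip gives a = αR, so f = (I/R²)a = (1/2)M a.
Substituting: Mg sinθ = (1 + 0.5000)Ma, so a = g sinθ/(1 + 0.5000) = (9.81) sin 38.4° / 1.500 = 4.062 m/s².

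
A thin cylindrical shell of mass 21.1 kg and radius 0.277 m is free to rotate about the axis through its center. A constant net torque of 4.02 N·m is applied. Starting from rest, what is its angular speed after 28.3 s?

I = MR² = (21.1)(0.277)² = 1.619 kg·m².
α = τ/I = 4.02/1.619 = 2.483 rad/s².
ω = ω₀ + αt = 0 + (2.483)(28.3) = 70.27 rad/s.

ω ≈ 70.3 rad/s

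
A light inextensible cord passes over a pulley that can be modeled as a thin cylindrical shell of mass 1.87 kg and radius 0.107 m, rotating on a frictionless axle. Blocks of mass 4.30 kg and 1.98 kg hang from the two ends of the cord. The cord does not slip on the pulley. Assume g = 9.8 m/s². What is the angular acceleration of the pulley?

I = MR² = (1.87)(0.107)² = 0.02141 kg·m².
Heavier block: m₁g − T₁ = m₁a. Lighter block: T₂ − m₂g = m₂a.
Pulley: (T₁ − T₂)R = Iα = I(a/R), so T₁ − T₂ = (I/R²)a = 1·M_p a = 1.870·a.
Adding the three: (m₁ − m₂)g = (m₁ + m₂ + 1.870)a, so a = (4.30 − 1.98)(9.8)/(4.30 + 1.98 + 1.870) = 2.790 m/s².
α = a/R = 2.790/0.107 = 26.07 rad/s².

α ≈ 26.1 rad/s²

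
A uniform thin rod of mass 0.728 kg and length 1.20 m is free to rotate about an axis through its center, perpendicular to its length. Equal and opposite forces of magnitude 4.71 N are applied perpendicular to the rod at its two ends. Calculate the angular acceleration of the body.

α ≈ 64.7 rad/s²

I = (1/12)ML² = (1/12)(0.728)(1.20)² = 0.08736 kg·m².
The couple gives τ = F·(L/2) + F·(L/2) = F L = (4.71)(1.20) = 5.652 N·m.
Newton's second law for rotation, τ = Iα, gives α = τ/I = 5.652/0.08736 = 64.70 rad/s².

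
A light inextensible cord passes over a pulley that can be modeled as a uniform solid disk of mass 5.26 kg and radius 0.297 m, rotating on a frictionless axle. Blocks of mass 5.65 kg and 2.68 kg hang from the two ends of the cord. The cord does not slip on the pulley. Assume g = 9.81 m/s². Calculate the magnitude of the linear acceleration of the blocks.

a ≈ 2.66 m/s²

I = ½MR² = (1/2)(5.26)(0.297)² = 0.2320 kg·m².
Heavier block: m₁g − T₁ = m₁a. Lighter block: T₂ − m₂g = m₂a.
Pulley: (T₁ − T₂)R = Iα = I(a/R), so T₁ − T₂ = (I/R²)a = (1/2)M_p a = 2.630·a.
Adding the three: (m₁ − m₂)g = (m₁ + m₂ + 2.630)a, so a = (5.65 − 2.68)(9.81)/(5.65 + 2.68 + 2.630) = 2.658 m/s².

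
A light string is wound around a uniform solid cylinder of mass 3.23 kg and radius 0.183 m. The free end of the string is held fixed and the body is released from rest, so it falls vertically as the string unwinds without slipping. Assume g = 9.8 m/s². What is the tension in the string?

T ≈ 10.6 N

Translation: Mg − T = Ma. Rotation about the center: TR = Iα with I = ½MR².
With a = αR: T = (I/R²)a = (1/2)M a, so Mg = (1 + 0.5000)Ma.
a = g/(1 + 0.5000) = 9.8/1.500 = 6.533 m/s².
T = 0.5000·M·a = (0.5000)(3.23)(6.533) = 10.55 N.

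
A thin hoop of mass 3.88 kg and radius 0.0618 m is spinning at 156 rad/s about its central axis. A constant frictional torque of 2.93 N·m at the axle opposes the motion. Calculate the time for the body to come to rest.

I = MR² = (3.88)(0.0618)² = 0.01482 kg·m².
The net torque has magnitude 2.93 N·m, opposing ω.
|α| = τ/I = 2.930/0.01482 = 197.7 rad/s² (deceleration).
0 = ω₀ − |α|t ⇒ t = ω₀/|α| = 156/197.7 = 0.7890 s.

t ≈ 0.789 s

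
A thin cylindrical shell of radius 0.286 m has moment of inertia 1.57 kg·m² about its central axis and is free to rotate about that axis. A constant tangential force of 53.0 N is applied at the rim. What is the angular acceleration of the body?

τ = F R = (53.0)(0.286) = 15.16 N·m.
From τ = Iα: α = 15.16/1.570 = 9.655 rad/s².

α ≈ 9.65 rad/s²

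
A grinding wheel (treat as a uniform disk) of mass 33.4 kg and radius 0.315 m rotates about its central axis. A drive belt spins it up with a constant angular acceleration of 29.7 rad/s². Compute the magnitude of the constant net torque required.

I = ½MR² = (1/2)(33.4)(0.315)² = 1.657 kg·m².
τ = Iα = (1.657)(29.70) = 49.21 N·m.

τ ≈ 49.2 N·m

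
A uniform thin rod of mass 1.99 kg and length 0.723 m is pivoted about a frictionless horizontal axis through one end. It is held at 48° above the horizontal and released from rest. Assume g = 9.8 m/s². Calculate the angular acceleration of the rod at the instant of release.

α ≈ 13.6 rad/s²

About the pivot, I = (1/3)ML² = (1/3)(1.99)(0.723)² = 0.3467 kg·m².
The weight acts at the center, a distance L/2 = 0.3615 m from the pivot; τ = Mg(L/2) cos 48° = 4.717 N·m.
α = τ/I = 4.717/0.3467 = 13.60 rad/s².
(Equivalently α = (3g/(2L)) cos 48° = 13.60 rad/s².)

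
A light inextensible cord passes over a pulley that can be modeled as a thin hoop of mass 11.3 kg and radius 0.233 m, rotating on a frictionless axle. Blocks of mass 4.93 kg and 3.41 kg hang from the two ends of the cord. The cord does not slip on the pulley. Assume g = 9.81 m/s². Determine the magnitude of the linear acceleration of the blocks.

I = MR² = (11.3)(0.233)² = 0.6135 kg·m².
Heavier block: m₁g − T₁ = m₁a. Lighter block: T₂ − m₂g = m₂a.
Pulley: (T₁ − T₂)R = Iα = I(a/R), so T₁ − T₂ = (I/R²)a = 1·M_p a = 11.30·a.
Adding the three: (m₁ − m₂)g = (m₁ + m₂ + 11.30)a, so a = (4.93 − 3.41)(9.81)/(4.93 + 3.41 + 11.30) = 0.7592 m/s².

a ≈ 0.759 m/s²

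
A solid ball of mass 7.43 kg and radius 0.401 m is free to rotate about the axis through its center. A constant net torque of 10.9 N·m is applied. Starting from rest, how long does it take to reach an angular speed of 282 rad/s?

t ≈ 12.4 s

I = (2/5)MR² = (2/5)(7.43)(0.401)² = 0.4779 kg·m².
α = τ/I = 10.9/0.4779 = 22.81 rad/s².
ω = αt ⇒ t = ω/α = 282/22.81 = 12.36 s.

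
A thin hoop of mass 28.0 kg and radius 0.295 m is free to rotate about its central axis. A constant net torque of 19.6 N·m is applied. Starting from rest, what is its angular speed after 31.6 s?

I = MR² = (28.0)(0.295)² = 2.437 kg·m².
α = τ/I = 19.6/2.437 = 8.044 rad/s².
ω = ω₀ + αt = 0 + (8.044)(31.6) = 254.2 rad/s.

ω ≈ 254 rad/s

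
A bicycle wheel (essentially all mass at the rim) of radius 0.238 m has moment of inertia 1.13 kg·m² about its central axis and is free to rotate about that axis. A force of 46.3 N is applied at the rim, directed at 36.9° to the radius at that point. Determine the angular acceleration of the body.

α ≈ 5.86 rad/s²

Only the tangential component produces torque: τ = F R sinθ = (46.3)(0.238) sin 36.9° = 6.616 N·m.
From τ = Iα: α = 6.616/1.130 = 5.855 rad/s².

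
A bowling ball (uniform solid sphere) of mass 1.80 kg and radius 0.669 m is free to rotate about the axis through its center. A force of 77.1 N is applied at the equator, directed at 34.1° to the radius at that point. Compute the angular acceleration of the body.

I = (2/5)MR² = (2/5)(1.80)(0.669)² = 0.3222 kg·m².
Only the tangential component produces torque: τ = F R sinθ = (77.1)(0.669) sin 34.1° = 28.92 N·m.
Newton's second law for rotation, τ = Iα, gives α = τ/I = 28.92/0.3222 = 89.74 rad/s².

α ≈ 89.7 rad/s²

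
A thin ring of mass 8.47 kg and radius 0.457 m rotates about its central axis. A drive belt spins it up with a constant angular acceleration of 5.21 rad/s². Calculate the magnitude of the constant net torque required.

τ ≈ 9.22 N·m

I = MR² = (8.47)(0.457)² = 1.769 kg·m².
τ = Iα = (1.769)(5.210) = 9.216 N·m.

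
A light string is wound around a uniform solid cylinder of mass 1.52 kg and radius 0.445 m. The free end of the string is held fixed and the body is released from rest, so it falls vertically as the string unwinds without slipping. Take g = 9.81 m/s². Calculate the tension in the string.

T ≈ 4.97 N

Translation: Mg − T = Ma. Rotation about the center: TR = Iα with I = ½MR².
With a = αR: T = (I/R²)a = (1/2)M a, so Mg = (1 + 0.5000)Ma.
a = g/(1 + 0.5000) = 9.81/1.500 = 6.540 m/s².
T = 0.5000·M·a = (0.5000)(1.52)(6.540) = 4.970 N.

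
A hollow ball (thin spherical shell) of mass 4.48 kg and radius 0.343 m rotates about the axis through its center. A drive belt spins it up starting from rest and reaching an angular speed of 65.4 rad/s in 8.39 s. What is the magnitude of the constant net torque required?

I = (2/3)MR² = (2/3)(4.48)(0.343)² = 0.3514 kg·m².
α = Δω/Δt = (65.4 − 0)/8.39 = 7.795 rad/s².
τ = Iα = (0.3514)(7.795) = 2.739 N·m.

τ ≈ 2.74 N·m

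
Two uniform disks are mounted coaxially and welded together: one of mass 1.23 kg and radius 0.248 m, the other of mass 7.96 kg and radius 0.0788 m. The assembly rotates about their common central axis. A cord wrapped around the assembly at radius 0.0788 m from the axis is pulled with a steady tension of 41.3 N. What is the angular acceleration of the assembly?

α ≈ 52.0 rad/s²

I = ½M₁R₁² + ½M₂R₂² = ½(1.23)(0.248)² + ½(7.96)(0.0788)² = 0.06254 kg·m².
τ = F r = (41.3)(0.0788) = 3.254 N·m.
α = τ/I = 3.254/0.06254 = 52.04 rad/s².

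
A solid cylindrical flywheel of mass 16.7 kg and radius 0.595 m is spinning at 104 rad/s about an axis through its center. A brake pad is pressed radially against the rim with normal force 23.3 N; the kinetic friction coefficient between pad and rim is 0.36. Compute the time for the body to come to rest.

I = ½MR² = (1/2)(16.7)(0.595)² = 2.956 kg·m².
Friction force f = μN = (0.36)(23.3) = 8.388 N at the rim; torque magnitude τ = fR = 4.991 N·m, opposing ω.
|α| = τ/I = 4.991/2.956 = 1.688 rad/s² (deceleration).
0 = ω₀ − |α|t ⇒ t = ω₀/|α| = 104/1.688 = 61.60 s.

t ≈ 61.6 s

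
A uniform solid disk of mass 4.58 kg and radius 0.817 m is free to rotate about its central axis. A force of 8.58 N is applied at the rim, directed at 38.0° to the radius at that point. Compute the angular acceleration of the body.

α ≈ 2.82 rad/s²

I = ½MR² = (1/2)(4.58)(0.817)² = 1.529 kg·m².
Only the tangential component produces torque: τ = F R sinθ = (8.58)(0.817) sin 38.0° = 4.316 N·m.
Newton's second law for rotation, τ = Iα, gives α = τ/I = 4.316/1.529 = 2.823 rad/s².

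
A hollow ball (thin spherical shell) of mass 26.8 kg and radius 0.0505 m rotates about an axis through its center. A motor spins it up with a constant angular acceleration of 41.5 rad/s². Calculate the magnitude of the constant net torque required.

I = (2/3)MR² = (2/3)(26.8)(0.0505)² = 0.04556 kg·m².
τ = Iα = (0.04556)(41.50) = 1.891 N·m.

τ ≈ 1.89 N·m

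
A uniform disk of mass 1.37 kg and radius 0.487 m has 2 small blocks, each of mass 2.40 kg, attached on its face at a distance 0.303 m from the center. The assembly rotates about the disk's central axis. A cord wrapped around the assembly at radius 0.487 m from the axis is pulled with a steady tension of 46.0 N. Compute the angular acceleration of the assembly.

α ≈ 37.1 rad/s²

I_disk = ½MR² = ½(1.37)(0.487)² = 0.1625 kg·m².
I_blocks = 2·m·r² = 2(2.40)(0.303)² = 0.4407 kg·m².
Total I = 0.6031 kg·m².
τ = F r = (46.0)(0.487) = 22.40 N·m.
α = τ/I = 22.40/0.6031 = 37.14 rad/s².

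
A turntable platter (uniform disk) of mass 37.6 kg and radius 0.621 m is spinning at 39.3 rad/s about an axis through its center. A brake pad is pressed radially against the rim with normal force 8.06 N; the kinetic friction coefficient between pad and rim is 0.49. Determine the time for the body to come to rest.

t ≈ 116 s

I = ½MR² = (1/2)(37.6)(0.621)² = 7.250 kg·m².
Friction force f = μN = (0.49)(8.06) = 3.949 N at the rim; torque magnitude τ = fR = 2.453 N·m, opposing ω.
|α| = τ/I = 2.453/7.250 = 0.3383 rad/s² (deceleration).
0 = ω₀ − |α|t ⇒ t = ω₀/|α| = 39.3/0.3383 = 116.2 s.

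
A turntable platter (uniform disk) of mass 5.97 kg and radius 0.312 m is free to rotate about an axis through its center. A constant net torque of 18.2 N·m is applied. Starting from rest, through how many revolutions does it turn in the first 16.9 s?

I = ½MR² = (1/2)(5.97)(0.312)² = 0.2906 kg·m².
α = τ/I = 18.2/0.2906 = 62.64 rad/s².
θ = ½αt² = ½(62.64)(16.9)² = 8945 rad.
Revolutions = θ/(2π) = 1424.

≈ 1420 revolutions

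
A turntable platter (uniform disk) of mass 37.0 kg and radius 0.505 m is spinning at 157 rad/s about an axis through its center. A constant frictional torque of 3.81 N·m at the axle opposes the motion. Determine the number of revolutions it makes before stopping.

I = ½MR² = (1/2)(37.0)(0.505)² = 4.718 kg·m².
The net torque has magnitude 3.81 N·m, opposing ω.
|α| = τ/I = 3.810/4.718 = 0.8076 rad/s² (deceleration).
ω² = ω₀² − 2|α|θ with ω = 0 ⇒ θ = ω₀²/(2|α|) = 15260 rad = 2429 rev.

≈ 2430 revolutions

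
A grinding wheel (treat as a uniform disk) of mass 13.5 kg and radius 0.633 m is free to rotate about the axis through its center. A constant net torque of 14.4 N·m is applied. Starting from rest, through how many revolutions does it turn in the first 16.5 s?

I = ½MR² = (1/2)(13.5)(0.633)² = 2.705 kg·m².
α = τ/I = 14.4/2.705 = 5.324 rad/s².
θ = ½αt² = ½(5.324)(16.5)² = 724.8 rad.
Revolutions = θ/(2π) = 115.3.

≈ 115 revolutions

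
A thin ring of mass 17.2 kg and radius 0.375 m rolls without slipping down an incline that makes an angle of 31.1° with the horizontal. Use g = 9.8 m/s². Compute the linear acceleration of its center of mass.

a ≈ 2.53 m/s²

Translation along the incline: Mg sinθ − f = Ma.
Rotation about the center: fR = Iα with I = MR². No-slip gives a = αR, so f = (I/R²)a = M a.
Substituting: Mg sinθ = (1 + 1.000)Ma, so a = g sinθ/(1 + 1.000) = (9.8) sin 31.1° / 2.000 = 2.531 m/s².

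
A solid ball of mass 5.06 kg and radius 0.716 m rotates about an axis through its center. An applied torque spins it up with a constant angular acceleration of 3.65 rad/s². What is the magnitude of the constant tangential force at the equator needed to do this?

I = (2/5)MR² = (2/5)(5.06)(0.716)² = 1.038 kg·m².
The required torque is τ = Iα = (1.038)(3.650) = 3.787 N·m.
A tangential force at the equator gives τ = FR, so F = τ/R = 3.787/0.716 = 5.290 N.

F ≈ 5.29 N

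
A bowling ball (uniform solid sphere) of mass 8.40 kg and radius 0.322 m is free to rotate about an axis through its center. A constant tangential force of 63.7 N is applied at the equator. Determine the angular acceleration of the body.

α ≈ 58.9 rad/s²

I = (2/5)MR² = (2/5)(8.40)(0.322)² = 0.3484 kg·m².
τ = F R = (63.7)(0.322) = 20.51 N·m.
Newton's second law for rotation, τ = Iα, gives α = τ/I = 20.51/0.3484 = 58.88 rad/s².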